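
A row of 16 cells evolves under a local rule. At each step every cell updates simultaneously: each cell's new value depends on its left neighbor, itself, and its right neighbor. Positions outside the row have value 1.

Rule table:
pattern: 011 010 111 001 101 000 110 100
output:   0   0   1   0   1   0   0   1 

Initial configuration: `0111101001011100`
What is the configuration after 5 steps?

step 1: 1011010100101010
step 2: 0100101010010101
step 3: 1010010101001010
step 4: 0101001010100101
step 5: 1010100101010010

1010100101010010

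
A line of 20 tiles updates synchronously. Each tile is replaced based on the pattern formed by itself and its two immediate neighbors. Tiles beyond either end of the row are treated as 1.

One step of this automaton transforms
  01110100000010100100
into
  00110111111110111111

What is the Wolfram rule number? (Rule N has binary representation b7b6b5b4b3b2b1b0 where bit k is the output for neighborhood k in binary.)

position 2: 111 → 1  (bit 7 = 1)
position 3: 110 → 1  (bit 6 = 1)
position 0: 101 → 0  (bit 5 = 0)
position 6: 100 → 1  (bit 4 = 1)
position 1: 011 → 0  (bit 3 = 0)
position 5: 010 → 1  (bit 2 = 1)
position 11: 001 → 1  (bit 1 = 1)
position 7: 000 → 1  (bit 0 = 1)
bits b7..b0 = 11010111 = 215

215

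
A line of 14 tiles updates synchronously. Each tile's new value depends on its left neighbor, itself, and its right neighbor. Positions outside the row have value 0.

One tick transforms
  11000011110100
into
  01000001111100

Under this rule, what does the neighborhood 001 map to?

0

At position 5 the neighborhood is 001; the next row has 0 there.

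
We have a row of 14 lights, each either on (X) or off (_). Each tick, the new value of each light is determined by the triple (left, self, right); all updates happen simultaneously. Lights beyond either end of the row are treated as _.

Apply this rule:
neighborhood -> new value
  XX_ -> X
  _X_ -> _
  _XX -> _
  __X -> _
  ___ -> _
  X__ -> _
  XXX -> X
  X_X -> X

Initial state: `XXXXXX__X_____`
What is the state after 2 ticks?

_XXXXX________
__XXXX________

__XXXX________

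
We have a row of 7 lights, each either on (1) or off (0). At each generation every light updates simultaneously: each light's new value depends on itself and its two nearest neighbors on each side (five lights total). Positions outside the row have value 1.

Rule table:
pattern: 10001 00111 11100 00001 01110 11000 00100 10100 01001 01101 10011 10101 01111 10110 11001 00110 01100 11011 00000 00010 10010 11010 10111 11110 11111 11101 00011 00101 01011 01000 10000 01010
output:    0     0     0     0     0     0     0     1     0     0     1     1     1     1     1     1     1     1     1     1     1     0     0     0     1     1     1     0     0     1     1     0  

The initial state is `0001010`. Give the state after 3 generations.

0010010
1100100
0011001

0011001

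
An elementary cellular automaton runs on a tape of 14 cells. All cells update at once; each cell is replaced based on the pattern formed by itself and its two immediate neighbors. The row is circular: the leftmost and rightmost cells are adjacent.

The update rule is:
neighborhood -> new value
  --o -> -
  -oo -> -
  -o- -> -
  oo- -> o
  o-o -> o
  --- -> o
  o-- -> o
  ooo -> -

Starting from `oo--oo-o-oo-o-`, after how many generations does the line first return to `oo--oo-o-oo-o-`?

generation 1: -oo--oo-o-oo-o
generation 2: o-oo--oo-o-oo-
generation 3: -o-oo--oo-o-oo
generation 4: o-o-oo--oo-o-o
generation 5: oo-o-oo--oo-o-
generation 6: -oo-o-oo--oo-o
generation 7: o-oo-o-oo--oo-
generation 8: -o-oo-o-oo--oo
generation 9: o-o-oo-o-oo--o
generation 10: oo-o-oo-o-oo--
generation 11: -oo-o-oo-o-oo-
generation 12: --oo-o-oo-o-oo
generation 13: o--oo-o-oo-o-o
generation 14: oo--oo-o-oo-o-

14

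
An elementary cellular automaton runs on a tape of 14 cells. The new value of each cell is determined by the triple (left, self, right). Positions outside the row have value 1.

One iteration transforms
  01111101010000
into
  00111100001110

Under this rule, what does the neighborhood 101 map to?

0

At position 0 the neighborhood is 101; the next row has 0 there.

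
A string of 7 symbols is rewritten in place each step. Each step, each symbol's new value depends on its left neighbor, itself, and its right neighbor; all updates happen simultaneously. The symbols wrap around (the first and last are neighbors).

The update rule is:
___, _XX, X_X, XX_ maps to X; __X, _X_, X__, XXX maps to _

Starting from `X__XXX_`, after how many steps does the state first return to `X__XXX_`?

14

step 1: ___X_XX
step 2: _X__XXX
step 3: X___X_X
step 4: X_X__XX
step 5: XX___X_
step 6: XX_X__X
step 7: _XX___X
step 8: XXX_X__
step 9: X_XX___
step 10: _XXX_X_
step 11: _X_XX__
step 12: __XXX_X
step 13: __X_XX_
step 14: X__XXX_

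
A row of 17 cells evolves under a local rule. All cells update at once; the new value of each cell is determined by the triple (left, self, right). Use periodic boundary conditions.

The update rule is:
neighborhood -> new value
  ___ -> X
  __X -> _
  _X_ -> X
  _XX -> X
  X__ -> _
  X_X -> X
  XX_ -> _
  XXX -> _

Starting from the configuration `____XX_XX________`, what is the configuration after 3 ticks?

XX_X____X_X_XXXXX

XXX_X_XX__XXXXXXX
___XXXX___X______
XX_X____X_X_XXXXX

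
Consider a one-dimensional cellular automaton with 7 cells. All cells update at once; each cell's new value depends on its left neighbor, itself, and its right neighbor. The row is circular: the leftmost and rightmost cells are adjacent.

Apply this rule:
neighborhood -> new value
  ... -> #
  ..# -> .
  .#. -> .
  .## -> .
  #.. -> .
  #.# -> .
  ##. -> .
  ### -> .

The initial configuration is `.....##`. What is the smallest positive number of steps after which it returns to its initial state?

step 1: .###...
step 2: .....##

2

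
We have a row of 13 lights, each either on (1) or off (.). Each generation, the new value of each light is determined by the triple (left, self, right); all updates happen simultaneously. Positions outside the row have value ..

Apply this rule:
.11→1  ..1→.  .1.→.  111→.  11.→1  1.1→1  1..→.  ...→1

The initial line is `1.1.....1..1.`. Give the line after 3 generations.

.1..111......
....1.1.11111
111..1.11...1

111..1.11...1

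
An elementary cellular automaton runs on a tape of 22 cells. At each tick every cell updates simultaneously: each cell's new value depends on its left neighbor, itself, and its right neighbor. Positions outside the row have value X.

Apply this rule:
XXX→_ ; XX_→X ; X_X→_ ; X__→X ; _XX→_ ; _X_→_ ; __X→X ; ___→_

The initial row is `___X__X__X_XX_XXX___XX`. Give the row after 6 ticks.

tick 1: X_X_XX_XX___X___XX_X__
tick 2: X____X__XX_X_X_X_X__XX
tick 3: XX__X_XX_X________XX__
tick 4: _XXX___X__X______X_XXX
tick 5: ___XX_X_XX_X____X_____
tick 6: X_X_X____X__X__X_X___X

X_X_X____X__X__X_X___X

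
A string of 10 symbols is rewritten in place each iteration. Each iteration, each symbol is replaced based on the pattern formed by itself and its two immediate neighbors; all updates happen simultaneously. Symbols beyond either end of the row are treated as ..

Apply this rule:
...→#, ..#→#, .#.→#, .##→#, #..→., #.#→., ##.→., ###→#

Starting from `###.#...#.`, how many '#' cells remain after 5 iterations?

##..#.###.
#..##.##..
#.##..#..#
#.#..##.##
#.#.##..#.
count of #: 5

5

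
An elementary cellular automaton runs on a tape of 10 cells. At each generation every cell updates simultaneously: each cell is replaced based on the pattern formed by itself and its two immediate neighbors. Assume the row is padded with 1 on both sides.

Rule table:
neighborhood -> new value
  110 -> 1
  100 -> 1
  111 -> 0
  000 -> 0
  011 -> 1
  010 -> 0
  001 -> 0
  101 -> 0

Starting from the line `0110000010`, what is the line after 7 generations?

0111000000
0101100000
0001110000
1001011000
1100011100
0110010110
0111000110

0111000110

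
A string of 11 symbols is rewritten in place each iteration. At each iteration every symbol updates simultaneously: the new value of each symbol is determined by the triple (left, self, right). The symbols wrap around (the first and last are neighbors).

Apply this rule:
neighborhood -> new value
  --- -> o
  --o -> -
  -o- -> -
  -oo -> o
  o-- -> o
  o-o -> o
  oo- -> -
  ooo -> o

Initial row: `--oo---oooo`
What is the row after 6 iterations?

o-ooo-o-o-o

iteration 1: o-o-oo-ooo-
iteration 2: -o-oo-ooo-o
iteration 3: o-oo-ooo-o-
iteration 4: -oo-ooo-o-o
iteration 5: oo-ooo-o-o-
iteration 6: o-ooo-o-o-o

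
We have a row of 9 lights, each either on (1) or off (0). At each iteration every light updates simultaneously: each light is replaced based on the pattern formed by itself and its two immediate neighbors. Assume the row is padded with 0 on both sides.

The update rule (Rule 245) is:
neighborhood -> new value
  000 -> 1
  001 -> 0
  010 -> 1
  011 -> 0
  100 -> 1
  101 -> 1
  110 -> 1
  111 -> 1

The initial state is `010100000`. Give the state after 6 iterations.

iteration 1: 011111111
iteration 2: 001111111
iteration 3: 100111111
iteration 4: 110011111
iteration 5: 011001111
iteration 6: 001100111

001100111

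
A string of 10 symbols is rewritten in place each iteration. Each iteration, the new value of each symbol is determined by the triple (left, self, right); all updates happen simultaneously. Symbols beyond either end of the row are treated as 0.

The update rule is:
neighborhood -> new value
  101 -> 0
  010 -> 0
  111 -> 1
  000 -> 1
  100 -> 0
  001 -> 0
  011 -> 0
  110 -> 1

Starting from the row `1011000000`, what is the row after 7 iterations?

iteration 1: 0001011111
iteration 2: 1100001111
iteration 3: 0101100111
iteration 4: 0000100011
iteration 5: 1110001001
iteration 6: 0110100000
iteration 7: 0010001111

0010001111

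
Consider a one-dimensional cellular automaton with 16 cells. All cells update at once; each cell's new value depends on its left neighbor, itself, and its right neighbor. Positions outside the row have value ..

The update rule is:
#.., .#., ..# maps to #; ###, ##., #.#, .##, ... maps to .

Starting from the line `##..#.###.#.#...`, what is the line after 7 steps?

step 1: ..###.....#.##..
step 2: .#...#...##...#.
step 3: ###.###.#..#.###
step 4: ........####....
step 5: .......#....#...
step 6: ......###..###..
step 7: .....#...##...#.

.....#...##...#.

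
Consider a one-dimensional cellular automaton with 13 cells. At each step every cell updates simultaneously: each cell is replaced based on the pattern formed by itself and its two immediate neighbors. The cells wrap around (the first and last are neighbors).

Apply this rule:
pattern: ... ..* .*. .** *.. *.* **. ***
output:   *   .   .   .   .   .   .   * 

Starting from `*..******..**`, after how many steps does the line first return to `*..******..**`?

step 1: ....****....*
step 2: .**..**..**..
step 3: ............*
step 4: .**********..
step 5: ..********..*
step 6: ...******....
step 7: **..****..***
step 8: *....**....**
step 9: ..**....**..*
step 10: .....**......
step 11: ****....*****
step 12: ***..**..****
step 13: **........***
step 14: *..******..**

14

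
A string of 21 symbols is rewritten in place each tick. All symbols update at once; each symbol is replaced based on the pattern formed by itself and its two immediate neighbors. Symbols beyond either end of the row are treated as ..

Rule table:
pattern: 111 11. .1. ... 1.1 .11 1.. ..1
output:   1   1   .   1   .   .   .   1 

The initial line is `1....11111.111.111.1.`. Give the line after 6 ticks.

..111.1111..11..11...
11.11..111.1.1.1.1.11
.1..1.1.11..........1
1..1.....1.111111111.
..1..1111...11111111.
11..1.111.11.1111111.

11..1.111.11.1111111.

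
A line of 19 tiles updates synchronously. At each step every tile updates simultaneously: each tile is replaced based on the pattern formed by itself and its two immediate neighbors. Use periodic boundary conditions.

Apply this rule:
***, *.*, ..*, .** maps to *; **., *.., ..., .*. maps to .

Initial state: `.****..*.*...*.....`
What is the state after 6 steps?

.*.*...*......****.

****..*.*...*......
***..*.*...*......*
**..*.*...*......**
*..*.*...*......***
..*.*...*......****
.*.*...*......****.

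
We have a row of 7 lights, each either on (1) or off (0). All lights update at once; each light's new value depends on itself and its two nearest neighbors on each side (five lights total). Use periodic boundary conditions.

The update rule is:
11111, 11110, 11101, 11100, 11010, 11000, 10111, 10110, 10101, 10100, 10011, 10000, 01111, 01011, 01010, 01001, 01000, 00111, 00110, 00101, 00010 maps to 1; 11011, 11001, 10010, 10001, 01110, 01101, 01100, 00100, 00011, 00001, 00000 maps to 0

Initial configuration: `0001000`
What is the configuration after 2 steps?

0111101

0010110
0111101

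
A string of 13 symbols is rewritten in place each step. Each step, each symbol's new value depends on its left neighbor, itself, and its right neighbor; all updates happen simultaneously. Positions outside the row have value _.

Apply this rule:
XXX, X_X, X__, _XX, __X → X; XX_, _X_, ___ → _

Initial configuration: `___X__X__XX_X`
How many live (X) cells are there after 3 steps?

step 1: __X_XX_XXX_X_
step 2: _X_XX_XXX_X_X
step 3: X_XX_XXX_X_X_
count of X: 8

8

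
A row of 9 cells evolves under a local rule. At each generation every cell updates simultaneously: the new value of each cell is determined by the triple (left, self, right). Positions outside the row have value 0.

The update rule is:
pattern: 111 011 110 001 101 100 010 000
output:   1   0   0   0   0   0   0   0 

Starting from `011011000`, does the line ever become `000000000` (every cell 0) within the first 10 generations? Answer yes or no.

000000000
all cells are 0 at generation 1

yes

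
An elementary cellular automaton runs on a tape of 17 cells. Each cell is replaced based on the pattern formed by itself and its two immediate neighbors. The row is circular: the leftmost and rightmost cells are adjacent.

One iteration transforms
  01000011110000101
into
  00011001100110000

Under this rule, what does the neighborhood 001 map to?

At position 5 the neighborhood is 001; the next row has 0 there.

0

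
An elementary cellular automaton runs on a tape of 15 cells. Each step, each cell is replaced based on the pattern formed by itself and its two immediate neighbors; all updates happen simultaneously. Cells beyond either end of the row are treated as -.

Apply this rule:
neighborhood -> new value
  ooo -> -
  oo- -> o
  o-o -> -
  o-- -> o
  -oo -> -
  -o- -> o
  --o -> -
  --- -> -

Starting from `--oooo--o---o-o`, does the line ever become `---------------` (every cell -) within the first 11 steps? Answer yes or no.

no

-----oo-oo--o-o
------o--oo-o-o
------oo--o-o-o
-------oo-o-o-o
--------o-o-o-o
--------o-o-o-o  (fixed point — unchanged through step 11)
step 11 is --------o-o-o-o, still not uniform -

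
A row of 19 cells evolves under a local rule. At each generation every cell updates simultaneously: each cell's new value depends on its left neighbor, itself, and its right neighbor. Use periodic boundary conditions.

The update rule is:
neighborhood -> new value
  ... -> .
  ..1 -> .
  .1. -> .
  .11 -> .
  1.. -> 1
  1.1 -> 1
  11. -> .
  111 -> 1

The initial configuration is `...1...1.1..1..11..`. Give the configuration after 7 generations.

....1...1.1..1...1.
.....1...1.1..1...1
1.....1...1.1..1...
.1.....1...1.1..1..
..1.....1...1.1..1.
...1.....1...1.1..1
1...1.....1...1.1..

1...1.....1...1.1..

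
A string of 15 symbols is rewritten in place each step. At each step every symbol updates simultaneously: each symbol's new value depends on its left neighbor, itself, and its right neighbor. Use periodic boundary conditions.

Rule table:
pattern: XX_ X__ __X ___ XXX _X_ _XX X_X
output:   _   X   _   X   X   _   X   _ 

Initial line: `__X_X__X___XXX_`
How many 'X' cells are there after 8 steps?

7

X____X__XX_XX_X
_XXX__X_X__X__X
_XX_X____X__X__
_X___XXX__X__XX
__XX_XX_X__X_X_
X_X__X___X____X
___X__XX__XXX_X
XX__X_X_X_XX___
count of X: 7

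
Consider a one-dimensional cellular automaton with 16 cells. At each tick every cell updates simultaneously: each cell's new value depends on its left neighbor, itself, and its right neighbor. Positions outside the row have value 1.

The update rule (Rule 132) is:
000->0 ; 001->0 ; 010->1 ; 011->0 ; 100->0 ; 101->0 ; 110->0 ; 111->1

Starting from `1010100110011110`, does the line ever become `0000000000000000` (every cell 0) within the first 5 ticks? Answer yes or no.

0010100000001100
0010100000000000
0010100000000000  (fixed point — unchanged through tick 5)
tick 5 is 0010100000000000, still not uniform 0

no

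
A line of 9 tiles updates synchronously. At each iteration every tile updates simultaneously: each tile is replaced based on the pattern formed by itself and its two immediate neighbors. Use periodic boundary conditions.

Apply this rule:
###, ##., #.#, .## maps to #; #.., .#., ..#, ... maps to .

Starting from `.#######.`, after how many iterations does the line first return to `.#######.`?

1

.#######.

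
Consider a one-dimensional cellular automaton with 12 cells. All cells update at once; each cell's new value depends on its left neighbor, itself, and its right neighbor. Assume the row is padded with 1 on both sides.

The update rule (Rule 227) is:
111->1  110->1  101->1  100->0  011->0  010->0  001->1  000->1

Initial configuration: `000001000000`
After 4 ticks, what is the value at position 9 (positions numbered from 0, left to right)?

0

011110011111
101110101111
110111010111
111011101011
position 9 holds 0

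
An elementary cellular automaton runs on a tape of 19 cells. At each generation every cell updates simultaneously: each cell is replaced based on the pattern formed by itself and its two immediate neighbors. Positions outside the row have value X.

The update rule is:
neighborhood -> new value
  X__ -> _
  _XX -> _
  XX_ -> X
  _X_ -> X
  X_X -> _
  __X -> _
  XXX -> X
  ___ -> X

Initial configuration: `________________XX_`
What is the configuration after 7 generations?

generation 1: _XXXXXXXXXXXXXX__X_
generation 2: __XXXXXXXXXXXXX__X_
generation 3: ___XXXXXXXXXXXX__X_
generation 4: _X__XXXXXXXXXXX__X_
generation 5: _X___XXXXXXXXXX__X_
generation 6: _X_X__XXXXXXXXX__X_
generation 7: _X_X___XXXXXXXX__X_

_X_X___XXXXXXXX__X_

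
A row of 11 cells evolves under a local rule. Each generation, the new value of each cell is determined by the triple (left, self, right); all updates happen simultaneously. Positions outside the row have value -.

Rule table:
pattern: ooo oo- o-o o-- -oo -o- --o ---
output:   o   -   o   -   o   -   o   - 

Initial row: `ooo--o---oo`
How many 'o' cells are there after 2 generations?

oo--o---oo-
o--o---oo--
count of o: 4

4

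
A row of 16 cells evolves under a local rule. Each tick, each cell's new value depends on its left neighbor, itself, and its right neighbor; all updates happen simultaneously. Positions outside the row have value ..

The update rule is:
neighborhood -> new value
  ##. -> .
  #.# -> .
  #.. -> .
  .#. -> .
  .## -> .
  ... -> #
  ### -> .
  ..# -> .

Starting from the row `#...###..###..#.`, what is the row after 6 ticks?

#...############

tick 1: ..#.............
tick 2: #...############
tick 3: ..#.............  (repeats tick 1; period 2)
tick 6: #...############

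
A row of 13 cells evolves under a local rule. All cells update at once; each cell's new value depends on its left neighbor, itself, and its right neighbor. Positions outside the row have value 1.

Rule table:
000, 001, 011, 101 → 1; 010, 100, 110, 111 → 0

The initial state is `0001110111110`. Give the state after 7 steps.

0111000111011

0111001100001
1100011001111
0001110011000
0111000110011
1100011100110
0001110001101
0111000111011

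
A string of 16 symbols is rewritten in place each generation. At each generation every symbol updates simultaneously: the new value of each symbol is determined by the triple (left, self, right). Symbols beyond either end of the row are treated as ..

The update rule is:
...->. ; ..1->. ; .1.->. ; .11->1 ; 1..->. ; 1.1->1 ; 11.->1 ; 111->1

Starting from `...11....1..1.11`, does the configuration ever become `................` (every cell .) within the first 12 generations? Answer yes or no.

...11........111
...11........111  (fixed point — unchanged through generation 12)
generation 12 is ...11........111, still not uniform .

no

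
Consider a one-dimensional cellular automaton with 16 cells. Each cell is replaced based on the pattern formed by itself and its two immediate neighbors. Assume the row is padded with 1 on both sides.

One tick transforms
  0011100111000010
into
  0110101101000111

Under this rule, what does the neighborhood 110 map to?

At position 4 the neighborhood is 110; the next row has 1 there.

1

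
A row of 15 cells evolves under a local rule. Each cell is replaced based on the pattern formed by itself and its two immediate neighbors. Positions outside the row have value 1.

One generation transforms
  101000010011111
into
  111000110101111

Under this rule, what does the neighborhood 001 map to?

At position 6 the neighborhood is 001; the next row has 1 there.

1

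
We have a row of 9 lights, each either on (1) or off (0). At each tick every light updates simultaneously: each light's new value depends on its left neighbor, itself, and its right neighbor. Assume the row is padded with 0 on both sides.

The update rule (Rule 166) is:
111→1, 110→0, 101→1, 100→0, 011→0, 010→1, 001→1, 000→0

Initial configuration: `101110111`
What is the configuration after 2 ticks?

001111110

tick 1: 110101010
tick 2: 001111110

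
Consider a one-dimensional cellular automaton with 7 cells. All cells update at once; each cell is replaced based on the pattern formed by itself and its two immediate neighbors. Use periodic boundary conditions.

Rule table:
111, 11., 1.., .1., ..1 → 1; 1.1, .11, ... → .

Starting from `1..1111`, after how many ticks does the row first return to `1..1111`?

14

111.111
111..11
11111.1
11111..
.111111
..11111
11.1111
11..111
1111.11
1111..1
111111.
.11111.
1.11111
1..1111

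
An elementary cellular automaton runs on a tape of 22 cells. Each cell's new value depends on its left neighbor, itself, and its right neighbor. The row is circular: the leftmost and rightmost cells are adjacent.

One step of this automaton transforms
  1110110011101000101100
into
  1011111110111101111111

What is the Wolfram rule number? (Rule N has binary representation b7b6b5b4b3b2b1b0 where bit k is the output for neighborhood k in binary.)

position 1: 111 → 0  (bit 7 = 0)
position 2: 110 → 1  (bit 6 = 1)
position 3: 101 → 1  (bit 5 = 1)
position 6: 100 → 1  (bit 4 = 1)
position 0: 011 → 1  (bit 3 = 1)
position 12: 010 → 1  (bit 2 = 1)
position 7: 001 → 1  (bit 1 = 1)
position 14: 000 → 0  (bit 0 = 0)
bits b7..b0 = 01111110 = 126

126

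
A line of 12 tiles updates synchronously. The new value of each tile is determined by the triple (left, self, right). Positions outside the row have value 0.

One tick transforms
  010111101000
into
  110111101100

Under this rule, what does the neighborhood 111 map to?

1

At position 4 the neighborhood is 111; the next row has 1 there.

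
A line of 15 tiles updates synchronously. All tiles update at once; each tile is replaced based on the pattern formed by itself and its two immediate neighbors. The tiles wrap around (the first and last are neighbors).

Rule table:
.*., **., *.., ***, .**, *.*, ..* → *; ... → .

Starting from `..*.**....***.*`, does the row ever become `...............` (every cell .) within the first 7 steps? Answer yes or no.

*******..******
***************
***************  (fixed point — unchanged through step 7)
step 7 is ***************, still not uniform .

no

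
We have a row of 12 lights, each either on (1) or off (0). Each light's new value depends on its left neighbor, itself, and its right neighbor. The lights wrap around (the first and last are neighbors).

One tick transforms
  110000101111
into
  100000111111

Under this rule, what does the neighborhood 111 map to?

1

At position 0 the neighborhood is 111; the next row has 1 there.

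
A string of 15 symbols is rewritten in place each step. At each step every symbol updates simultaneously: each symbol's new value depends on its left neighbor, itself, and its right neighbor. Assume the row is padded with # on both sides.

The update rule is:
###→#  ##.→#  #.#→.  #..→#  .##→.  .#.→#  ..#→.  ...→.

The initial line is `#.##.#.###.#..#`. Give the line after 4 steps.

##.##..#..##.#.

#..#.#..##.##..
##.#.##..#..##.
##.#..##.##..#.
##.##..#..##.#.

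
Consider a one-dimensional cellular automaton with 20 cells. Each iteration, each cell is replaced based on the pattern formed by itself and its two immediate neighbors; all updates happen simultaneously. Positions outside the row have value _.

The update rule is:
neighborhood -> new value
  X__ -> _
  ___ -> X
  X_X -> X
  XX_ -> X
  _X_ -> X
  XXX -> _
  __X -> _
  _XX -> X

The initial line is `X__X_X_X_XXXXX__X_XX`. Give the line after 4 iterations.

X__XXX_XXX___X__X__X

iteration 1: X__XXXXXXX___X__XXXX
iteration 2: X__X_____X_X_X__X__X
iteration 3: X__X_XXX_XXXXX__X__X
iteration 4: X__XXX_XXX___X__X__X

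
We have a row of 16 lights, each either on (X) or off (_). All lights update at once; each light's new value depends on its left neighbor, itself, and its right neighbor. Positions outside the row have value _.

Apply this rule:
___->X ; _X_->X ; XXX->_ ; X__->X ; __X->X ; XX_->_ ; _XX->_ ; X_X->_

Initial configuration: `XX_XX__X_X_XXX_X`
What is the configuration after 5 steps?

_____XXXX_______

_____XXX_X_____X
XXXXX____XXXXXXX
_____XXXX_______
XXXXX____XXXXXXX  (repeats step 2; period 2)
step 5: _____XXXX_______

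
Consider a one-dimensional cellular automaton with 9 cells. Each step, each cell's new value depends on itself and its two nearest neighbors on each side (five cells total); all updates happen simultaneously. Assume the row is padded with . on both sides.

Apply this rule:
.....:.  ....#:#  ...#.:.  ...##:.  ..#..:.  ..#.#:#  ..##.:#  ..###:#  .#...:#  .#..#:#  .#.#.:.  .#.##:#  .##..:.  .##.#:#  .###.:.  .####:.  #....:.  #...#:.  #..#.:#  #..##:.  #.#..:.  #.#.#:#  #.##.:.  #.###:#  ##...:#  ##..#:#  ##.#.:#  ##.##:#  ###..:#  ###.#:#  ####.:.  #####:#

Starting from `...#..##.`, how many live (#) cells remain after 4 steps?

step 1: .#..#.#.#
step 2: ..###.#..
step 3: #.#.##.#.
step 4: #.##.##.#
count of #: 6

6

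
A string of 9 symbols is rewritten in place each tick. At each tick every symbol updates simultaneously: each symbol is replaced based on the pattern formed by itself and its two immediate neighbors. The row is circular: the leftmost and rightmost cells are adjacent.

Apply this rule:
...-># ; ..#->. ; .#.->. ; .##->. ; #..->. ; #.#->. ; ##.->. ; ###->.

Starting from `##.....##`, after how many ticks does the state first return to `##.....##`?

...###...
##.....##

2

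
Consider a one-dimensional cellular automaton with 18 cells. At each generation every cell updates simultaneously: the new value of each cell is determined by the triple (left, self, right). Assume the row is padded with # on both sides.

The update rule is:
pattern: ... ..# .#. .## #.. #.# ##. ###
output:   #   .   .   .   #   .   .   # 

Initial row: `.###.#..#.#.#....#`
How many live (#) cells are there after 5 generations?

..#...#......###..
#..##..#####..#.#.
.#...#..###.#.....
..##..#..#...####.
#...#..#..##..##..
count of #: 7

7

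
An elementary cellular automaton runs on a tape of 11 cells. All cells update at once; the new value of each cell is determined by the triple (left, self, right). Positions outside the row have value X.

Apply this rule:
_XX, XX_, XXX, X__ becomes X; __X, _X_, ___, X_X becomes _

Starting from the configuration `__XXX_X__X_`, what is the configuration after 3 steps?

X_XXX__X___
X_XXXX__X__
X_XXXXX__X_

X_XXXXX__X_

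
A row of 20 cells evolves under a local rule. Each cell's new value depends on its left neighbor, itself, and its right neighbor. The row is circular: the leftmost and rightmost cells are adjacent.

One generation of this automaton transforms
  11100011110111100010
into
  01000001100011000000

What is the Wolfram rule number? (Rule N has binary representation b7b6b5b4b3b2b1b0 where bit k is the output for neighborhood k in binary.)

128

position 1: 111 → 1  (bit 7 = 1)
position 2: 110 → 0  (bit 6 = 0)
position 10: 101 → 0  (bit 5 = 0)
position 3: 100 → 0  (bit 4 = 0)
position 0: 011 → 0  (bit 3 = 0)
position 18: 010 → 0  (bit 2 = 0)
position 5: 001 → 0  (bit 1 = 0)
position 4: 000 → 0  (bit 0 = 0)
bits b7..b0 = 10000000 = 128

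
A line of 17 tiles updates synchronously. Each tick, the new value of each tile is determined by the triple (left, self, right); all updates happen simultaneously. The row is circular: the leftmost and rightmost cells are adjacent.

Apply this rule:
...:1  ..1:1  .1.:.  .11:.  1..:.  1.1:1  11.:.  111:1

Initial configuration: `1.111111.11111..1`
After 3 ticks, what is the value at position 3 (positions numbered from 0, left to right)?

1

.1.1111.1.111..1.
1.1.11.1.1.1..1..
.1.1..1.1.1..1..1
position 3 holds 1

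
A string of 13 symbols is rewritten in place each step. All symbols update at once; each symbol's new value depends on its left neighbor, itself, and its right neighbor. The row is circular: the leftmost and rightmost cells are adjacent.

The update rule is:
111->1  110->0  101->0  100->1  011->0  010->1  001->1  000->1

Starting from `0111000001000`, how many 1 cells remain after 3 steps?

11

step 1: 1010111111111
step 2: 0010011111111
step 3: 1111101111110
count of 1: 11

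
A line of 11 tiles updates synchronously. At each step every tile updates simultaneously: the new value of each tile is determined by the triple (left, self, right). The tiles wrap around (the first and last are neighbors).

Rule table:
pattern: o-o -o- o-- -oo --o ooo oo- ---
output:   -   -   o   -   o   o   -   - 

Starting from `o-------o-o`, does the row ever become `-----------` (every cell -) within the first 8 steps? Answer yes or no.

no

-o-----o---
o-o---o-o--
---o-o---oo
o-o---o-o--  (repeats step 2; period 2)
step 8: o-o---o-o--
step 8 is o-o---o-o--, still not uniform -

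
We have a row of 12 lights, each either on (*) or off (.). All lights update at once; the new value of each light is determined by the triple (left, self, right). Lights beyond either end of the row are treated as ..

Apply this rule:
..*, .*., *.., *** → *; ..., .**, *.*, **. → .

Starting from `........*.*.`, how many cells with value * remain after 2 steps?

.......**.**
......*.....
count of *: 1

1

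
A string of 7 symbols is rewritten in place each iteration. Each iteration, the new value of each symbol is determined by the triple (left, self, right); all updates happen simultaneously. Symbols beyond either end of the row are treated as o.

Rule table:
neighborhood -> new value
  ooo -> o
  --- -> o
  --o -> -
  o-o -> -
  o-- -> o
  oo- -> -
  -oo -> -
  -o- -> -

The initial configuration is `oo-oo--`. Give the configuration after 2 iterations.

-ooo---

iteration 1: o----o-
iteration 2: -ooo---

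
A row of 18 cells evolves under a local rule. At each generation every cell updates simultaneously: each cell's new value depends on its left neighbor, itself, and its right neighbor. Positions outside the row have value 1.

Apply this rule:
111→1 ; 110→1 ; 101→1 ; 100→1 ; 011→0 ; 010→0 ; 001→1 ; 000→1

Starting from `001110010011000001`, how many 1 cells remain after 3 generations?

15

generation 1: 110111101101111110
generation 2: 111011110110111111
generation 3: 111101111011011111
count of 1: 15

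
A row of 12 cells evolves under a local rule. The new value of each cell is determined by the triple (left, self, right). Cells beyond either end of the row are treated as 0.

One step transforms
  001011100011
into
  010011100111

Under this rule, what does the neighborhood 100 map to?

At position 7 the neighborhood is 100; the next row has 0 there.

0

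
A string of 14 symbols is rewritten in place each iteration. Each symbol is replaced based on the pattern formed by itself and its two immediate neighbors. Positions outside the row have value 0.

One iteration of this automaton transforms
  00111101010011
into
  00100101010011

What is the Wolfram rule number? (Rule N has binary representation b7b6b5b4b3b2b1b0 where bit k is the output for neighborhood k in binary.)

76

position 3: 111 → 0  (bit 7 = 0)
position 5: 110 → 1  (bit 6 = 1)
position 6: 101 → 0  (bit 5 = 0)
position 10: 100 → 0  (bit 4 = 0)
position 2: 011 → 1  (bit 3 = 1)
position 7: 010 → 1  (bit 2 = 1)
position 1: 001 → 0  (bit 1 = 0)
position 0: 000 → 0  (bit 0 = 0)
bits b7..b0 = 01001100 = 76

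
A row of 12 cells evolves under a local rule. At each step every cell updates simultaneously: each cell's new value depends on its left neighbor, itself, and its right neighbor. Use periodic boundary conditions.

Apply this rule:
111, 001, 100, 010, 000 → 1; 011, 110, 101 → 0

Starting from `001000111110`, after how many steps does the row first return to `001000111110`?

111111011101
111110001000
011101111111
001000111110

4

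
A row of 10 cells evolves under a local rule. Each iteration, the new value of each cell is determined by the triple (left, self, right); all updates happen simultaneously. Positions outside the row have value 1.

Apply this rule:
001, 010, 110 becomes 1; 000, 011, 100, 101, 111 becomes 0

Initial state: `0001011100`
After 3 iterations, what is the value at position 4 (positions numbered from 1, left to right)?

iteration 1: 0011000101
iteration 2: 0101001100
iteration 3: 0101010101
position 4 holds 1

1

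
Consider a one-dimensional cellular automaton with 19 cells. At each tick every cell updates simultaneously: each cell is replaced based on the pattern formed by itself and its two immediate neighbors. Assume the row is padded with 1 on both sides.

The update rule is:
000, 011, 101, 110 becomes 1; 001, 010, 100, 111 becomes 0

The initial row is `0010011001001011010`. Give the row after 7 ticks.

0000011000000111101
0111011011110100111
1101111110011000100
0111000010011010000
1101011000011100110
0110111011010100111
1111101111101000100

1111101111101000100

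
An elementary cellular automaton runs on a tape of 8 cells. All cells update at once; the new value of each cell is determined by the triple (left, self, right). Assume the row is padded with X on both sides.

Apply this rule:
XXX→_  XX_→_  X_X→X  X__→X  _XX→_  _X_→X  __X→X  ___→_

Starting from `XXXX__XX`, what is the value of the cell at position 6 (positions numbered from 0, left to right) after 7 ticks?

tick 1: ____XX__
tick 2: X__X__XX
tick 3: _XXXXX__
tick 4: X_____XX
tick 5: _X___X__
tick 6: XXX_XXXX
tick 7: ___X____
position 6 holds _

_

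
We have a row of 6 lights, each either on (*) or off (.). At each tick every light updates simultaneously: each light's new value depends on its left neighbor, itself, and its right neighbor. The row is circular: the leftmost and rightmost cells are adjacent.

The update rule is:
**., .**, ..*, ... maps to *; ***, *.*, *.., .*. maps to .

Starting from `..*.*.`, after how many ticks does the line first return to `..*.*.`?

tick 1: **....
tick 2: **.***
tick 3: .*.*..
tick 4: *....*
tick 5: *.****
tick 6: *.*...
tick 7: ....**
tick 8: .*****
tick 9: .*...*
tick 10: ...**.
tick 11: *****.
tick 12: *...*.
tick 13: ..**..
tick 14: ****.*
tick 15: ...*.*
tick 16: .**...
tick 17: ***.**
tick 18: ..*.*.

18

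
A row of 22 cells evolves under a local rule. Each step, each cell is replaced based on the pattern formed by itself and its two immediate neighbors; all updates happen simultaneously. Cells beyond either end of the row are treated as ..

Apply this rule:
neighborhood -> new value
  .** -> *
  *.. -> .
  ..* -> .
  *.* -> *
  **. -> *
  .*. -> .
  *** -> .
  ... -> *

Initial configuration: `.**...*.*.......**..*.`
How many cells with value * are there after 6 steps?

.**.*..*..*****.**....
.***......*...****.***
.*.*.****...*.*..***.*
..*.**..*.*..*...*.**.
*..***...*.....*..***.
...*.*.*...***....*.*.
count of *: 8

8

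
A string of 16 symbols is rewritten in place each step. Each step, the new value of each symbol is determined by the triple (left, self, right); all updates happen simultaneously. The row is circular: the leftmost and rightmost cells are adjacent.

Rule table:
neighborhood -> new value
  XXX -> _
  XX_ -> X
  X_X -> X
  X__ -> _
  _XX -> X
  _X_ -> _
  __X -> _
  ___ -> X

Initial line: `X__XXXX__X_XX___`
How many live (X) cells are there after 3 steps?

step 1: ___X__X___XXX_X_
step 2: XX______X_X_XX__
step 3: XX_XXXX__X_XXX__
count of X: 10

10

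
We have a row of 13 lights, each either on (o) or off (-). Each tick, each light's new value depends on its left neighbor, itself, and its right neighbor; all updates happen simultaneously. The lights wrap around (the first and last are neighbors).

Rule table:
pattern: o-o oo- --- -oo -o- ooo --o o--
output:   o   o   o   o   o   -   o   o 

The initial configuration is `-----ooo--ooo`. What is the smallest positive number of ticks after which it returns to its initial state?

oooooo-oooo-o
-----ooo--ooo

2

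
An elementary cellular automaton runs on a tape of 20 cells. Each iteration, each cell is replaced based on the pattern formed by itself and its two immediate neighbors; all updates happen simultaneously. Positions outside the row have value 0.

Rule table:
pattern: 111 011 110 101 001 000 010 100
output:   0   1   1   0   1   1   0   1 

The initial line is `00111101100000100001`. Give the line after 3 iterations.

00101110111110001111

iteration 1: 11100101111111011110
iteration 2: 10111001000001010011
iteration 3: 00101110111110001111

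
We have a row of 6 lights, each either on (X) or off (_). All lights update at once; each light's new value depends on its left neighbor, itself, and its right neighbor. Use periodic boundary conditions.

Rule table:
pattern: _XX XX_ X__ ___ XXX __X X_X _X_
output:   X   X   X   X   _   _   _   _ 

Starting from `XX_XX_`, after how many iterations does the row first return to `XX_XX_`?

XX_XX_

1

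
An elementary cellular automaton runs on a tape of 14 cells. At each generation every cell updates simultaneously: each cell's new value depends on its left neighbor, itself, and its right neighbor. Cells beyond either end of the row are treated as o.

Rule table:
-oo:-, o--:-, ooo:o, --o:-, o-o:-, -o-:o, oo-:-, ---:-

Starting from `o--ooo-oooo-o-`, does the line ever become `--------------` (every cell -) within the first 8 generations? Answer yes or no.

no

----o---oo--o-
----o-------o-
----o-------o-  (fixed point — unchanged through generation 8)
generation 8 is ----o-------o-, still not uniform -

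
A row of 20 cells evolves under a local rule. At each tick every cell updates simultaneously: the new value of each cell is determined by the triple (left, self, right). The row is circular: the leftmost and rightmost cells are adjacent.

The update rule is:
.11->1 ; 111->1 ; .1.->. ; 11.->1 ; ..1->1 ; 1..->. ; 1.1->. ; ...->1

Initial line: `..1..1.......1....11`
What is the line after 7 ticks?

tick 1: .1..1..111111..11111
tick 2: ...1..1111111.111111
tick 3: .11..11111111.111111
tick 4: .11.111111111.111111
tick 5: .11.111111111.111111  (fixed point — unchanged through tick 7)

.11.111111111.111111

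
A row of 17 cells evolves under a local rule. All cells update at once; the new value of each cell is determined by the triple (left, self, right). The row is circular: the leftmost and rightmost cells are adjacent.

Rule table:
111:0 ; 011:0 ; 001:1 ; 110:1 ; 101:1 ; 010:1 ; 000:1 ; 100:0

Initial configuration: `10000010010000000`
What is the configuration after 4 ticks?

tick 1: 10111110110111111
tick 2: 11000011011000000
tick 3: 01011101101011111
tick 4: 11100110111100001

11100110111100001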